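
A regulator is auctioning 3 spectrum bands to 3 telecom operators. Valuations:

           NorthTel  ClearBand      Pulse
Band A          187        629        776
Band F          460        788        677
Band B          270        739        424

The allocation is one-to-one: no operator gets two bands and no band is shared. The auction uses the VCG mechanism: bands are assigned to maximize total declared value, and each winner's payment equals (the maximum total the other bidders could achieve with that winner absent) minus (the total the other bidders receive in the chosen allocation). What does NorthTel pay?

NorthTel pays $49M.

Efficient allocation: NorthTel→Band F ($460M), ClearBand→Band B ($739M), Pulse→Band A ($776M); total welfare W = $1975M.
NorthTel receives Band F at value $460M, so the others get W − 460 = $1515M.
Without NorthTel: best allocation of the remaining 2 bidders over all 3 bands is ClearBand→Band F ($788M), Pulse→Band A ($776M), total $1564M.
VCG payment = (others' best without NorthTel) − (others' welfare with NorthTel) = 1564 − 1515 = $49M.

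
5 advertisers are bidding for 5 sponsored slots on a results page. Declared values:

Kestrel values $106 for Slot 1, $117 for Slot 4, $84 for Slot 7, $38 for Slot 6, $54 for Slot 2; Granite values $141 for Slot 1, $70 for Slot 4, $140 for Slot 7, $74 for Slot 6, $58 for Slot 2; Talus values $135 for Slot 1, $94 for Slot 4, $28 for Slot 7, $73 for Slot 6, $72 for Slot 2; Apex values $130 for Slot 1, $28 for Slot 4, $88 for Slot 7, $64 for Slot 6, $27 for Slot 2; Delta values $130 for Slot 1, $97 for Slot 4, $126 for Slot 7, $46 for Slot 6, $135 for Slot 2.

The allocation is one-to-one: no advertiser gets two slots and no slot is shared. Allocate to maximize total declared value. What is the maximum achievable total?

Maximum total: $595

Optimal: Kestrel→Slot 4 ($117), Granite→Slot 7 ($140), Talus→Slot 6 ($73), Apex→Slot 1 ($130), Delta→Slot 2 ($135) — total 117+140+73+130+135 = $595.
Row-greedy (each advertiser in turn takes its best remaining slot) gives $554, worse by 41.
Next-best assignment: Kestrel→Slot 4, Granite→Slot 7, Talus→Slot 1, Apex→Slot 6, Delta→Slot 2 = $591.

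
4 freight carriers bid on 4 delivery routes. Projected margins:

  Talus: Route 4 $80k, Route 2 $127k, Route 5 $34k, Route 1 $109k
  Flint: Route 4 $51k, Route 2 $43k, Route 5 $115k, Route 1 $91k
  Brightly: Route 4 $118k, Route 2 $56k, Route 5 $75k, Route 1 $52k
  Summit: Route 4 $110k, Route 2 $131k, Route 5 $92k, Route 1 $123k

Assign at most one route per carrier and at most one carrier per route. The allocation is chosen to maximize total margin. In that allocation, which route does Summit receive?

Summit receives Route 1.

Optimal: Talus→Route 2 ($127k), Flint→Route 5 ($115k), Brightly→Route 4 ($118k), Summit→Route 1 ($123k) — total 127+115+118+123 = $483k.
Column-greedy (each route in turn goes to its best remaining carrier) gives $473k, worse by 10.
Next-best assignment: Talus→Route 1, Flint→Route 5, Brightly→Route 4, Summit→Route 2 = $473k.
Checked against all permutations: $483k is optimal.
Summit's own top route is Route 2 ($131k), but forcing Summit→Route 2 and reassigning the rest optimally gives only $473k — worse by 10.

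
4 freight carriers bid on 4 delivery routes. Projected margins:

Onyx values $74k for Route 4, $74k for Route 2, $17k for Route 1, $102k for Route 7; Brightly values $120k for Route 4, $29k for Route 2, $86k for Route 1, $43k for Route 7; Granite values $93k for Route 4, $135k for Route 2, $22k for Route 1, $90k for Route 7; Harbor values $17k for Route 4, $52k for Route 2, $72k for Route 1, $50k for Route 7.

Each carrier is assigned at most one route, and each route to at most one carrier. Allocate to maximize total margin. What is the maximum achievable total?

Optimal: Onyx→Route 7 ($102k), Brightly→Route 4 ($120k), Granite→Route 2 ($135k), Harbor→Route 1 ($72k) — total 102+120+135+72 = $429k.

Maximum total: $429k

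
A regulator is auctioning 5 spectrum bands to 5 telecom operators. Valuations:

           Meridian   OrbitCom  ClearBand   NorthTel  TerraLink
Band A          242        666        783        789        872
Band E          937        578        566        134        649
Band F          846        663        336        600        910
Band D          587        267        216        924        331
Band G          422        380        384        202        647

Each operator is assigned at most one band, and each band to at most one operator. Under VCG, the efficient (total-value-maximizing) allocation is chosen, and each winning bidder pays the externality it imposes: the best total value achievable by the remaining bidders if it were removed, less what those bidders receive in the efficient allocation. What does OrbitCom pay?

Efficient allocation: Meridian→Band E ($937M), OrbitCom→Band F ($663M), ClearBand→Band A ($783M), NorthTel→Band D ($924M), TerraLink→Band G ($647M); total welfare W = $3954M.
OrbitCom receives Band F at value $663M, so the others get W − 663 = $3291M.
Without OrbitCom: best allocation of the remaining 4 bidders over all 5 bands is Meridian→Band E ($937M), ClearBand→Band A ($783M), NorthTel→Band D ($924M), TerraLink→Band F ($910M), total $3554M.
VCG payment = (others' best without OrbitCom) − (others' welfare with OrbitCom) = 3554 − 3291 = $263M.

OrbitCom pays $263M.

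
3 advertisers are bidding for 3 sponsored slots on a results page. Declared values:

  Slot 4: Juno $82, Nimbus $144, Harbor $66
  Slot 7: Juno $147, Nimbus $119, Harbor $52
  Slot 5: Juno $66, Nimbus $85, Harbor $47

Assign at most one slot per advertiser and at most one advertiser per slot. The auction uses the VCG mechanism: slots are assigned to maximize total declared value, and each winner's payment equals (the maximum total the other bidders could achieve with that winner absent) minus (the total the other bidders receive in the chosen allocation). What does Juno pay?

Juno pays $5.

Efficient allocation: Juno→Slot 7 ($147), Nimbus→Slot 4 ($144), Harbor→Slot 5 ($47); total welfare W = $338.
Juno receives Slot 7 at value $147, so the others get W − 147 = $191.
Without Juno: best allocation of the remaining 2 bidders over all 3 slots is Nimbus→Slot 4 ($144), Harbor→Slot 7 ($52), total $196.
VCG payment = (others' best without Juno) − (others' welfare with Juno) = 196 − 191 = $5.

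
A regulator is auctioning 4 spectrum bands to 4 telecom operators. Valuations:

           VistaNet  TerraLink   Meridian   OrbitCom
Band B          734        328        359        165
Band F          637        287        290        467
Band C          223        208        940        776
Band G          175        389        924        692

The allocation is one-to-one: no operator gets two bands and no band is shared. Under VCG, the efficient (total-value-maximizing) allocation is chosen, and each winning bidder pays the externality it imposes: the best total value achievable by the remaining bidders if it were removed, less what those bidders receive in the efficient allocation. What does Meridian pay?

Efficient allocation: VistaNet→Band B ($734M), TerraLink→Band F ($287M), Meridian→Band G ($924M), OrbitCom→Band C ($776M); total welfare W = $2721M.
Meridian receives Band G at value $924M, so the others get W − 924 = $1797M.
Without Meridian: best allocation of the remaining 3 bidders over all 4 bands is VistaNet→Band B ($734M), TerraLink→Band G ($389M), OrbitCom→Band C ($776M), total $1899M.
VCG payment = (others' best without Meridian) − (others' welfare with Meridian) = 1899 − 1797 = $102M.

Meridian pays $102M.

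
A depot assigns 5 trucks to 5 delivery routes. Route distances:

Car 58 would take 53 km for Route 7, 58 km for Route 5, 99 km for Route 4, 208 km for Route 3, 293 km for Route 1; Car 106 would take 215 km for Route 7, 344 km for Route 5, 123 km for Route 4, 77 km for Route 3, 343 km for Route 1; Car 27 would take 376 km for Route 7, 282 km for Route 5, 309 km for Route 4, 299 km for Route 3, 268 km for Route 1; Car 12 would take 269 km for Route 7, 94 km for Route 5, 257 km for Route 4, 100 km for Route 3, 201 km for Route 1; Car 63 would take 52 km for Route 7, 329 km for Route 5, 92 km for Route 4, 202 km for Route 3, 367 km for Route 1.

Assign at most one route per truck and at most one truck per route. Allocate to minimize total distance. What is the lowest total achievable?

Min total: 584 km

Optimal: Car 58→Route 7 (53 km), Car 106→Route 3 (77 km), Car 27→Route 1 (268 km), Car 12→Route 5 (94 km), Car 63→Route 4 (92 km) — total 53+77+268+94+92 = 584 km.
Min-entry greedy (repeatedly take the single cheapest remaining cell) gives 697 km, worse by 113.
Next-best assignment: Car 58→Route 4, Car 106→Route 3, Car 27→Route 1, Car 12→Route 5, Car 63→Route 7 = 590 km.
Every other assignment is strictly worse.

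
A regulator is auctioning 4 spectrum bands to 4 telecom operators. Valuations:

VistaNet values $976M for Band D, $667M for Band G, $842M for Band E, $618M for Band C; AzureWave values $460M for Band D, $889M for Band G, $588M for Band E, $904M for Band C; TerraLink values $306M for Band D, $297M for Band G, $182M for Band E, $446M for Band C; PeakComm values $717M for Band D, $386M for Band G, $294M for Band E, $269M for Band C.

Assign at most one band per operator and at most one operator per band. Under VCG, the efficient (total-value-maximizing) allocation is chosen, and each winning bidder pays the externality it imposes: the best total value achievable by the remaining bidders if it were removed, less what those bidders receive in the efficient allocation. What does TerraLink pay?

Efficient allocation: VistaNet→Band E ($842M), AzureWave→Band G ($889M), TerraLink→Band C ($446M), PeakComm→Band D ($717M); total welfare W = $2894M.
TerraLink receives Band C at value $446M, so the others get W − 446 = $2448M.
Without TerraLink: best allocation of the remaining 3 bidders over all 4 bands is VistaNet→Band E ($842M), AzureWave→Band C ($904M), PeakComm→Band D ($717M), total $2463M.
VCG payment = (others' best without TerraLink) − (others' welfare with TerraLink) = 2463 − 2448 = $15M.

TerraLink pays $15M.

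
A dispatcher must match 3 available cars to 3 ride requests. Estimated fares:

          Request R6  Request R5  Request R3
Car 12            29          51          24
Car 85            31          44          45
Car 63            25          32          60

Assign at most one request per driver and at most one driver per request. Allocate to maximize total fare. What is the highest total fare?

Optimal: Car 12→Request R5 ($51), Car 85→Request R6 ($31), Car 63→Request R3 ($60) — total 51+31+60 = $142.
Row-greedy (each driver in turn takes its best remaining request) gives $121, worse by 21.

Max total: $142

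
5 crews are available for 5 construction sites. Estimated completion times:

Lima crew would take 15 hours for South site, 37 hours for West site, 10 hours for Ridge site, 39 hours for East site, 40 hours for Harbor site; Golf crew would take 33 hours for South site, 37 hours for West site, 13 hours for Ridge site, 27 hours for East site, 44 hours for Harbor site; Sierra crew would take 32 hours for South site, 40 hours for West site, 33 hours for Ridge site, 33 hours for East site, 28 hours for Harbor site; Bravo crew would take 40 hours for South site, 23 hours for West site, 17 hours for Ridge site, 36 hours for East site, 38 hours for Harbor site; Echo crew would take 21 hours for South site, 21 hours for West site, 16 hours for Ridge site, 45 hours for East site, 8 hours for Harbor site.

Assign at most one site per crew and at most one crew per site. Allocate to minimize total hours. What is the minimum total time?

Minimum total: 92 hours

This is the linear assignment problem.
Optimal: Lima crew→South site (15 hours), Golf crew→Ridge site (13 hours), Sierra crew→East site (33 hours), Bravo crew→West site (23 hours), Echo crew→Harbor site (8 hours) — total 15+13+33+23+8 = 92 hours.
Min-entry greedy (repeatedly take the single cheapest remaining cell) gives 100 hours, worse by 8.
Swapping Echo crew↔Lima crew (Echo crew→South site 21 hours, Lima crew→Harbor site 40 hours) adds 38.
Every other assignment is strictly worse.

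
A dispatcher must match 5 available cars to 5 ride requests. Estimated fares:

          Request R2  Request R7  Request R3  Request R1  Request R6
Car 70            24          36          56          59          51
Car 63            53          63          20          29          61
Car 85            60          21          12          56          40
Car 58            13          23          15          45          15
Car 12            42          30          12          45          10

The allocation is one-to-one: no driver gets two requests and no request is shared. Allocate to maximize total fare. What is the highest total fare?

Optimal: Car 70→Request R3 ($56), Car 63→Request R6 ($61), Car 85→Request R2 ($60), Car 58→Request R1 ($45), Car 12→Request R7 ($30) — total 56+61+60+45+30 = $252.
Column-greedy (each request in turn goes to its best remaining driver) gives $234, worse by 18.
Swapping Car 12↔Car 63 (Car 12→Request R6 $10, Car 63→Request R7 $63) loses 18.
No other one-to-one assignment exceeds $252.

Max total: $252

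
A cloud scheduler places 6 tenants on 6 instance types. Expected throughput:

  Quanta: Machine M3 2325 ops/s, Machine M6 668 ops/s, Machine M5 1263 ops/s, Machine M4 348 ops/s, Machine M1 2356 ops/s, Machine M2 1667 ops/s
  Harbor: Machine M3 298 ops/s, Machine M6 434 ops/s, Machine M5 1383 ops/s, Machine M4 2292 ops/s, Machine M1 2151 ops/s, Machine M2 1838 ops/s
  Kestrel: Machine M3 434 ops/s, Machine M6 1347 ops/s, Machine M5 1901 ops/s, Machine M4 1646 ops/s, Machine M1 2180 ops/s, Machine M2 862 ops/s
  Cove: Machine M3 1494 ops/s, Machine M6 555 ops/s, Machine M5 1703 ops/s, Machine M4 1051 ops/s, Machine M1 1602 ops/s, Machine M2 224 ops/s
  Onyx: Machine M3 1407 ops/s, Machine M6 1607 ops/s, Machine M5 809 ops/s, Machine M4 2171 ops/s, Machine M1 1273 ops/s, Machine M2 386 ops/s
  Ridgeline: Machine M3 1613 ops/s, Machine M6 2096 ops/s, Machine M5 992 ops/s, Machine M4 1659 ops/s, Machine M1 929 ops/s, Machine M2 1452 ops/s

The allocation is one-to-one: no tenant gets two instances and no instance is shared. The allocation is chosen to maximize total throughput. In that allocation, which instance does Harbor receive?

Optimal: Quanta→Machine M3 (2325 ops/s), Harbor→Machine M2 (1838 ops/s), Kestrel→Machine M1 (2180 ops/s), Cove→Machine M5 (1703 ops/s), Onyx→Machine M4 (2171 ops/s), Ridgeline→Machine M6 (2096 ops/s) — total 2325+1838+2180+1703+2171+2096 = 12313 ops/s.
Row-greedy (each tenant in turn takes its best remaining instance) gives 11102 ops/s, worse by 1211.
Harbor's own top instance is Machine M4 (2292 ops/s), but forcing Harbor→Machine M4 and reassigning the rest optimally gives only 11559 ops/s — worse by 754.

Harbor receives Machine M2.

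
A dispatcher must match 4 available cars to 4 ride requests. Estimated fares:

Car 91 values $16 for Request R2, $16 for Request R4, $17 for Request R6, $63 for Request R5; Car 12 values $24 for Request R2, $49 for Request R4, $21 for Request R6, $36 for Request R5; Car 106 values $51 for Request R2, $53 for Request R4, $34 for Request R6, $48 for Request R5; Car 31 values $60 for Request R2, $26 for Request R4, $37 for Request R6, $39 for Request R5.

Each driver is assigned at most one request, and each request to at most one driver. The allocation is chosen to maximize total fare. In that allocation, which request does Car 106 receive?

Optimal: Car 91→Request R5 ($63), Car 12→Request R4 ($49), Car 106→Request R6 ($34), Car 31→Request R2 ($60) — total 63+49+34+60 = $206.
Next-best assignment: Car 91→Request R5, Car 12→Request R4, Car 106→Request R2, Car 31→Request R6 = $200.
Swapping Car 91↔Car 106 (Car 91→Request R6 $17, Car 106→Request R5 $48) loses 32.
Car 106's own top request is Request R4 ($53), but forcing Car 106→Request R4 and reassigning the rest optimally gives only $197 — worse by 9.

Car 106 receives Request R6.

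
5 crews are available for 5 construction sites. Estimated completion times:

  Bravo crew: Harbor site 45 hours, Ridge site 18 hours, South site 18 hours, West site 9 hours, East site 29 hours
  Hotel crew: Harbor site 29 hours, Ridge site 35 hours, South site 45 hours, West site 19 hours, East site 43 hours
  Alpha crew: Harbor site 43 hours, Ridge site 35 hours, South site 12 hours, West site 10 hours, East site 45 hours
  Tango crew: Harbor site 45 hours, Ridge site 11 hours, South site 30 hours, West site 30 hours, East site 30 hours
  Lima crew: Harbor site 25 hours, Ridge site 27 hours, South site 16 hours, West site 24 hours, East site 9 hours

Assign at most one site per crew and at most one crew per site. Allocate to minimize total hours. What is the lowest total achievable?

Optimal: Bravo crew→West site (9 hours), Hotel crew→Harbor site (29 hours), Alpha crew→South site (12 hours), Tango crew→Ridge site (11 hours), Lima crew→East site (9 hours) — total 9+29+12+11+9 = 70 hours.
Column-greedy (each site in turn goes to its cheapest remaining crew) gives 100 hours, worse by 30.

Min total: 70 hours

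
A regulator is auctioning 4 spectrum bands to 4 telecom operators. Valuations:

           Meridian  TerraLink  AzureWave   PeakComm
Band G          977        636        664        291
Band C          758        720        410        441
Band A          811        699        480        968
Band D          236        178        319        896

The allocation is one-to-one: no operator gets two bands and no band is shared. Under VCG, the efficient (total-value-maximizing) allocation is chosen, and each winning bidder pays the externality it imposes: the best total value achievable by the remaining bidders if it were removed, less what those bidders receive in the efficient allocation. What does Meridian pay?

Efficient allocation: Meridian→Band A ($811M), TerraLink→Band C ($720M), AzureWave→Band G ($664M), PeakComm→Band D ($896M); total welfare W = $3091M.
Meridian receives Band A at value $811M, so the others get W − 811 = $2280M.
Without Meridian: best allocation of the remaining 3 bidders over all 4 bands is TerraLink→Band C ($720M), AzureWave→Band G ($664M), PeakComm→Band A ($968M), total $2352M.
VCG payment = (others' best without Meridian) − (others' welfare with Meridian) = 2352 − 2280 = $72M.

Meridian pays $72M.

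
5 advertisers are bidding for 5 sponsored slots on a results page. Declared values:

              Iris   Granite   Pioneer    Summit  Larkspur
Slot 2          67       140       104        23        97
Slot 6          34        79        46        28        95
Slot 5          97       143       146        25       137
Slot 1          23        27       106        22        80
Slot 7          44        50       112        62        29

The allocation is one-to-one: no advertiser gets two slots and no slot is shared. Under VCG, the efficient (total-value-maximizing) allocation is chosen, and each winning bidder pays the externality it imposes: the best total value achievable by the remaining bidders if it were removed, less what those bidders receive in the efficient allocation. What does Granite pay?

Granite pays $12.

Efficient allocation: Iris→Slot 5 ($97), Granite→Slot 2 ($140), Pioneer→Slot 1 ($106), Summit→Slot 7 ($62), Larkspur→Slot 6 ($95); total welfare W = $500.
Granite receives Slot 2 at value $140, so the others get W − 140 = $360.
Without Granite: best allocation of the remaining 4 bidders over all 5 slots is Iris→Slot 2 ($67), Pioneer→Slot 1 ($106), Summit→Slot 7 ($62), Larkspur→Slot 5 ($137), total $372.
VCG payment = (others' best without Granite) − (others' welfare with Granite) = 372 − 360 = $12.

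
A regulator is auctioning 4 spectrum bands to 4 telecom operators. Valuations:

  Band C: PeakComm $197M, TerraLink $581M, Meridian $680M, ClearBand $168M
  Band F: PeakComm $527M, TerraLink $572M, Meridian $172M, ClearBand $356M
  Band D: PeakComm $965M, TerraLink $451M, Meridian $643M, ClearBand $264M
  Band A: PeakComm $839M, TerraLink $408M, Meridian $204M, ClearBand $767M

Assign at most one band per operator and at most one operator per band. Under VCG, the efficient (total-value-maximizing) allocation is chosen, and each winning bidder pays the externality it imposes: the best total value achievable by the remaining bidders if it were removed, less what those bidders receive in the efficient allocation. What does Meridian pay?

Meridian pays $9M.

Efficient allocation: PeakComm→Band D ($965M), TerraLink→Band F ($572M), Meridian→Band C ($680M), ClearBand→Band A ($767M); total welfare W = $2984M.
Meridian receives Band C at value $680M, so the others get W − 680 = $2304M.
Without Meridian: best allocation of the remaining 3 bidders over all 4 bands is PeakComm→Band D ($965M), TerraLink→Band C ($581M), ClearBand→Band A ($767M), total $2313M.
VCG payment = (others' best without Meridian) − (others' welfare with Meridian) = 2313 − 2304 = $9M.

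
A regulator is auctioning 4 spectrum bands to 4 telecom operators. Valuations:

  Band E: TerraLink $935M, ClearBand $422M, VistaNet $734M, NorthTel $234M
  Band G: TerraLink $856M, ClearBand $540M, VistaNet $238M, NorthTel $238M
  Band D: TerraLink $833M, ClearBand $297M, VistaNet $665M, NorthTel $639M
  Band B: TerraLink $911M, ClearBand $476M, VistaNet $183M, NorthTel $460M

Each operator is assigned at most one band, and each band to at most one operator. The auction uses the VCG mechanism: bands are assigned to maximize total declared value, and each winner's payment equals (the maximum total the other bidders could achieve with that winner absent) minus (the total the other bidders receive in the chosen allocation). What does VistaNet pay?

Efficient allocation: TerraLink→Band B ($911M), ClearBand→Band G ($540M), VistaNet→Band E ($734M), NorthTel→Band D ($639M); total welfare W = $2824M.
VistaNet receives Band E at value $734M, so the others get W − 734 = $2090M.
Without VistaNet: best allocation of the remaining 3 bidders over all 4 bands is TerraLink→Band E ($935M), ClearBand→Band G ($540M), NorthTel→Band D ($639M), total $2114M.
VCG payment = (others' best without VistaNet) − (others' welfare with VistaNet) = 2114 − 2090 = $24M.

VistaNet pays $24M.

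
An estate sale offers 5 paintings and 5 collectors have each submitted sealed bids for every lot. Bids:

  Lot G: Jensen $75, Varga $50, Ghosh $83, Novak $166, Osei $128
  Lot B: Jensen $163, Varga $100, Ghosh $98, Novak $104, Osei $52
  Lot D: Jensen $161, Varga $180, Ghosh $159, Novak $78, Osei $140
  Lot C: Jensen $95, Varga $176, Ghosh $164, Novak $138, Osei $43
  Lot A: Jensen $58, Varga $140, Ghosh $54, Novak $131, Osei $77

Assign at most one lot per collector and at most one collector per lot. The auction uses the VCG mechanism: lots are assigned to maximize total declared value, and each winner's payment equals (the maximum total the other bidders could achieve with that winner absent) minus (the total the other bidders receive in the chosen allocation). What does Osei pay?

Efficient allocation: Jensen→Lot B ($163), Varga→Lot A ($140), Ghosh→Lot C ($164), Novak→Lot G ($166), Osei→Lot D ($140); total welfare W = $773.
Osei receives Lot D at value $140, so the others get W − 140 = $633.
Without Osei: best allocation of the remaining 4 bidders over all 5 lots is Jensen→Lot B ($163), Varga→Lot D ($180), Ghosh→Lot C ($164), Novak→Lot G ($166), total $673.
VCG payment = (others' best without Osei) − (others' welfare with Osei) = 673 − 633 = $40.

Osei pays $40.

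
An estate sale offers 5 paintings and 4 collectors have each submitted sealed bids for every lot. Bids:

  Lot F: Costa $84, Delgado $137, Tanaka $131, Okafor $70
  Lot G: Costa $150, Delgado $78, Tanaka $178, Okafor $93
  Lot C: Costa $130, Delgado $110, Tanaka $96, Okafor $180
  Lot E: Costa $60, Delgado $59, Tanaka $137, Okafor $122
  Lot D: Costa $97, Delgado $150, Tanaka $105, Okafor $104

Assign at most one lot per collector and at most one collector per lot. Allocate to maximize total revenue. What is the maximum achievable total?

Maximum total: $617

Optimal: Costa→Lot G ($150), Delgado→Lot D ($150), Tanaka→Lot E ($137), Okafor→Lot C ($180) — total 150+150+137+180 = $617.
Max-entry greedy (repeatedly take the single best remaining cell) gives $592, worse by 25.
Next-best assignment: Costa→Lot G, Delgado→Lot D, Tanaka→Lot F, Okafor→Lot C = $611.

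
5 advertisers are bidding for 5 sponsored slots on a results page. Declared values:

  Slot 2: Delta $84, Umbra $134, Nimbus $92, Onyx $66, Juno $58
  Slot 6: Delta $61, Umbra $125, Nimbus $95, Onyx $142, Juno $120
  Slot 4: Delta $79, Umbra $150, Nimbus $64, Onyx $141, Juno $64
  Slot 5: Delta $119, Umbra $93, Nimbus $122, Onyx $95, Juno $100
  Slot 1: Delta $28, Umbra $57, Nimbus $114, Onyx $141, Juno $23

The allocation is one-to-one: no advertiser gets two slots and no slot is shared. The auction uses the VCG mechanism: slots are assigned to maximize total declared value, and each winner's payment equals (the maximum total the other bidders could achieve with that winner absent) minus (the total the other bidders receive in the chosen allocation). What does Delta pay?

Efficient allocation: Delta→Slot 5 ($119), Umbra→Slot 2 ($134), Nimbus→Slot 1 ($114), Onyx→Slot 4 ($141), Juno→Slot 6 ($120); total welfare W = $628.
Delta receives Slot 5 at value $119, so the others get W − 119 = $509.
Without Delta: best allocation of the remaining 4 bidders over all 5 slots is Umbra→Slot 4 ($150), Nimbus→Slot 5 ($122), Onyx→Slot 1 ($141), Juno→Slot 6 ($120), total $533.
VCG payment = (others' best without Delta) − (others' welfare with Delta) = 533 − 509 = $24.

Delta pays $24.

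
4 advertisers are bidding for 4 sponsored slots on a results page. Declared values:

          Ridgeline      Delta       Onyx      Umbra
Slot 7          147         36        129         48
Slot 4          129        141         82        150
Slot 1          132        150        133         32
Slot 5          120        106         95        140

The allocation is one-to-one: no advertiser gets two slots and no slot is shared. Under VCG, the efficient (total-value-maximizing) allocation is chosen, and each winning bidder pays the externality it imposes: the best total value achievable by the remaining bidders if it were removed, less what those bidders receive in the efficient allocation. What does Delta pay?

Delta pays $10.

Efficient allocation: Ridgeline→Slot 7 ($147), Delta→Slot 4 ($141), Onyx→Slot 1 ($133), Umbra→Slot 5 ($140); total welfare W = $561.
Delta receives Slot 4 at value $141, so the others get W − 141 = $420.
Without Delta: best allocation of the remaining 3 bidders over all 4 slots is Ridgeline→Slot 7 ($147), Onyx→Slot 1 ($133), Umbra→Slot 4 ($150), total $430.
VCG payment = (others' best without Delta) − (others' welfare with Delta) = 430 − 420 = $10.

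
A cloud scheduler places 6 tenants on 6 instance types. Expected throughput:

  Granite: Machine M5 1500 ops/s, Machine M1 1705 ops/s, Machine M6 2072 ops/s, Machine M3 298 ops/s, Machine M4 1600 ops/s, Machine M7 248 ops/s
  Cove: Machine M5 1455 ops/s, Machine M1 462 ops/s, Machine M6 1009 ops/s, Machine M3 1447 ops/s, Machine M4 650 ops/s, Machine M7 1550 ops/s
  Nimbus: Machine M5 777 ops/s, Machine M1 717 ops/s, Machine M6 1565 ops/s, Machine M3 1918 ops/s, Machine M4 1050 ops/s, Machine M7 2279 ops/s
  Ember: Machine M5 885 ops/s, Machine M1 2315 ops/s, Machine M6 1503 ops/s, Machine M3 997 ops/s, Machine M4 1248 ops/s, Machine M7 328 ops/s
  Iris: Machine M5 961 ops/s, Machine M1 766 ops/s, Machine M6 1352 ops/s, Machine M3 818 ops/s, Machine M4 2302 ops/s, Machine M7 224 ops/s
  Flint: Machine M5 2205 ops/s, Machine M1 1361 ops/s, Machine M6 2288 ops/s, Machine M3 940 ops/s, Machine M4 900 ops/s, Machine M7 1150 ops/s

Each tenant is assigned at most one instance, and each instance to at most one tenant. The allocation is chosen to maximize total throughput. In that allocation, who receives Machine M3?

Cove receives Machine M3.

This is a one-to-one assignment (maximum-weight bipartite matching).
Optimal: Granite→Machine M6 (2072 ops/s), Cove→Machine M3 (1447 ops/s), Nimbus→Machine M7 (2279 ops/s), Ember→Machine M1 (2315 ops/s), Iris→Machine M4 (2302 ops/s), Flint→Machine M5 (2205 ops/s) — total 2072+1447+2279+2315+2302+2205 = 12620 ops/s.
Row-greedy (each tenant in turn takes its best remaining instance) gives 12362 ops/s, worse by 258.
Swapping Ember↔Nimbus (Ember→Machine M7 328 ops/s, Nimbus→Machine M1 717 ops/s) loses 3549.
Cove's own top instance is Machine M7 (1550 ops/s), but forcing Cove→Machine M7 and reassigning the rest optimally gives only 12362 ops/s — worse by 258.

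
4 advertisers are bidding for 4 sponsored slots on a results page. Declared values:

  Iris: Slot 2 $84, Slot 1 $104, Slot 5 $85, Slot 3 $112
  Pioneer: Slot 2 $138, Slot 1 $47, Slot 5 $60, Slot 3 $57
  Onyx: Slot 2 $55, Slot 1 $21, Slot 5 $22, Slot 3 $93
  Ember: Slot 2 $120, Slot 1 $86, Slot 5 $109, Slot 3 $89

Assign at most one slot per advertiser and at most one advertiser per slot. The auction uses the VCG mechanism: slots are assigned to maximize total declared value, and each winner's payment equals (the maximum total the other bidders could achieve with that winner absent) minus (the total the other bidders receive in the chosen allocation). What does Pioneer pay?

Pioneer pays $11.

Efficient allocation: Iris→Slot 1 ($104), Pioneer→Slot 2 ($138), Onyx→Slot 3 ($93), Ember→Slot 5 ($109); total welfare W = $444.
Pioneer receives Slot 2 at value $138, so the others get W − 138 = $306.
Without Pioneer: best allocation of the remaining 3 bidders over all 4 slots is Iris→Slot 1 ($104), Onyx→Slot 3 ($93), Ember→Slot 2 ($120), total $317.
VCG payment = (others' best without Pioneer) − (others' welfare with Pioneer) = 317 − 306 = $11.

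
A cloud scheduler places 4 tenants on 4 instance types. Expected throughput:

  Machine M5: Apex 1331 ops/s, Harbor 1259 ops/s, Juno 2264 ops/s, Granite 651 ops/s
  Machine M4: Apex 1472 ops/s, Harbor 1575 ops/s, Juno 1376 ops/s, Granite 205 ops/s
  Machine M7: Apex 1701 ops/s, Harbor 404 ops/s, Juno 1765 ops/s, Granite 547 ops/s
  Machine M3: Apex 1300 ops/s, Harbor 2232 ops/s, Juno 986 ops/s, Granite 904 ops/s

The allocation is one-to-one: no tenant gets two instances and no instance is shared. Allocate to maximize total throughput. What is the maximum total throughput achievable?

Max total: 6515 ops/s

Optimal: Apex→Machine M4 (1472 ops/s), Harbor→Machine M3 (2232 ops/s), Juno→Machine M5 (2264 ops/s), Granite→Machine M7 (547 ops/s) — total 1472+2232+2264+547 = 6515 ops/s.
Row-greedy (each tenant in turn takes its best remaining instance) gives 6402 ops/s, worse by 113.
Swapping Granite↔Harbor (Granite→Machine M3 904 ops/s, Harbor→Machine M7 404 ops/s) loses 1471.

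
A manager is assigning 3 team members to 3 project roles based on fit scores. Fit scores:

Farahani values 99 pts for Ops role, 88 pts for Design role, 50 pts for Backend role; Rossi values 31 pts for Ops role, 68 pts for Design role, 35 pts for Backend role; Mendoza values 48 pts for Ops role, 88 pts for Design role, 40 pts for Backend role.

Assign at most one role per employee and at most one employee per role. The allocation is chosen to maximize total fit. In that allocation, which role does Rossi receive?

Rossi receives Backend role.

Optimal: Farahani→Ops role (99 pts), Rossi→Backend role (35 pts), Mendoza→Design role (88 pts) — total 99+35+88 = 222 pts.
Checked against all permutations: 222 pts is optimal.
Rossi's own top role is Design role (68 pts), but forcing Rossi→Design role and reassigning the rest optimally gives only 207 pts — worse by 15.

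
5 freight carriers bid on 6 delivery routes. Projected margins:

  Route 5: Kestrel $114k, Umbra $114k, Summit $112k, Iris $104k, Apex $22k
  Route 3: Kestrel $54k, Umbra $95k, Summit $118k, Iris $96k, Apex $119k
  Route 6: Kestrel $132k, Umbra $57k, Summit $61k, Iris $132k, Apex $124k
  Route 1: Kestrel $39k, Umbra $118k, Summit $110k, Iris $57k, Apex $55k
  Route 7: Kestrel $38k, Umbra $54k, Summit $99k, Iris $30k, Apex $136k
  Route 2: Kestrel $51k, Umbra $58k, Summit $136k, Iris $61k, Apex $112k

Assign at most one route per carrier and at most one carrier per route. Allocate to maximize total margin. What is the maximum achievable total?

Max total: $636k

This is the linear assignment problem.
Optimal: Kestrel→Route 5 ($114k), Umbra→Route 1 ($118k), Summit→Route 2 ($136k), Iris→Route 6 ($132k), Apex→Route 7 ($136k) — total 114+118+136+132+136 = $636k.
Max-entry greedy (repeatedly take the single best remaining cell) gives $626k, worse by 10.
Next-best assignment: Kestrel→Route 6, Umbra→Route 1, Summit→Route 2, Iris→Route 5, Apex→Route 7 = $626k.
Every other assignment is strictly worse.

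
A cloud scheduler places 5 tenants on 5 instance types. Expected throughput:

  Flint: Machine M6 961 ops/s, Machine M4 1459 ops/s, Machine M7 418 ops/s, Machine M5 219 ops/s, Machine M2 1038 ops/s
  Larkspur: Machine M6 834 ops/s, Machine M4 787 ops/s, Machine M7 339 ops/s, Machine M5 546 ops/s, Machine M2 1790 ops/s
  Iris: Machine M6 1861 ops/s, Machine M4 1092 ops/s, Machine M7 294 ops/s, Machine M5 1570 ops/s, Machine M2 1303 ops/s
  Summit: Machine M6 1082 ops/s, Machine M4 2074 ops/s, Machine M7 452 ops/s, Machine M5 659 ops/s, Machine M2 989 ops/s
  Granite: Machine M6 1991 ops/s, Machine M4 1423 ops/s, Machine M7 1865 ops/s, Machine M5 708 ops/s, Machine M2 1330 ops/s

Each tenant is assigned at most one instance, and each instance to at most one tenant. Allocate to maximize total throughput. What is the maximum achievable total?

Maximum total: 8260 ops/s

Optimal: Flint→Machine M6 (961 ops/s), Larkspur→Machine M2 (1790 ops/s), Iris→Machine M5 (1570 ops/s), Summit→Machine M4 (2074 ops/s), Granite→Machine M7 (1865 ops/s) — total 961+1790+1570+2074+1865 = 8260 ops/s.
Swapping Larkspur↔Summit (Larkspur→Machine M4 787 ops/s, Summit→Machine M2 989 ops/s) loses 2088.
Checked against all permutations: 8260 ops/s is optimal.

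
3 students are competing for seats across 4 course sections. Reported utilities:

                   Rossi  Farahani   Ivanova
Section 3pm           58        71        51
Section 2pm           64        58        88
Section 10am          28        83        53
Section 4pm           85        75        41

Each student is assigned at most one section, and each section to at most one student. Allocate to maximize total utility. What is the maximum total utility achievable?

This is the linear assignment problem.
Optimal: Rossi→Section 4pm (85 points), Farahani→Section 10am (83 points), Ivanova→Section 2pm (88 points) — total 85+83+88 = 256 points.
Checked against all permutations: 256 points is optimal.

Maximum total: 256 points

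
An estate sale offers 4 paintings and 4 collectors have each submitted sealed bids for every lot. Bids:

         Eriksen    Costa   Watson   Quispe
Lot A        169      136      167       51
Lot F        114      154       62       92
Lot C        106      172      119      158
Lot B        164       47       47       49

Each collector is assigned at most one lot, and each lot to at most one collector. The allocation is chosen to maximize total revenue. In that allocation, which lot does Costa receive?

Costa receives Lot F.

Optimal: Eriksen→Lot B ($164), Costa→Lot F ($154), Watson→Lot A ($167), Quispe→Lot C ($158) — total 164+154+167+158 = $643.
Row-greedy (each collector in turn takes its best remaining lot) gives $452, worse by 191.
Costa's own top lot is Lot C ($172), but forcing Costa→Lot C and reassigning the rest optimally gives only $595 — worse by 48.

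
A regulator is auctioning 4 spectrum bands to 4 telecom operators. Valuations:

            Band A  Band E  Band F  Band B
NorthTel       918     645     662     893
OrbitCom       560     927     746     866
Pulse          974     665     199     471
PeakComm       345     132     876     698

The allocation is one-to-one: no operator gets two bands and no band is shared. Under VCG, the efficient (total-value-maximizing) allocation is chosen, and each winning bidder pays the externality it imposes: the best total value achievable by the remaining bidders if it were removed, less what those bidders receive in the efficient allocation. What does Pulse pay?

Pulse pays $25M.

Efficient allocation: NorthTel→Band B ($893M), OrbitCom→Band E ($927M), Pulse→Band A ($974M), PeakComm→Band F ($876M); total welfare W = $3670M.
Pulse receives Band A at value $974M, so the others get W − 974 = $2696M.
Without Pulse: best allocation of the remaining 3 bidders over all 4 bands is NorthTel→Band A ($918M), OrbitCom→Band E ($927M), PeakComm→Band F ($876M), total $2721M.
VCG payment = (others' best without Pulse) − (others' welfare with Pulse) = 2721 − 2696 = $25M.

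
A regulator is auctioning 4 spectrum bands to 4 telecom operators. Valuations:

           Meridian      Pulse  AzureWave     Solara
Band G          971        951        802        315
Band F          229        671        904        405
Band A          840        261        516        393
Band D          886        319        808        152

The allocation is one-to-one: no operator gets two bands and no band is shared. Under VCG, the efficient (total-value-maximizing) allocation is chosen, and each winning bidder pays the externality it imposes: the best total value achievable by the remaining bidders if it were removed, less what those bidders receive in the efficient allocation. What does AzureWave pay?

Efficient allocation: Meridian→Band D ($886M), Pulse→Band G ($951M), AzureWave→Band F ($904M), Solara→Band A ($393M); total welfare W = $3134M.
AzureWave receives Band F at value $904M, so the others get W − 904 = $2230M.
Without AzureWave: best allocation of the remaining 3 bidders over all 4 bands is Meridian→Band D ($886M), Pulse→Band G ($951M), Solara→Band F ($405M), total $2242M.
VCG payment = (others' best without AzureWave) − (others' welfare with AzureWave) = 2242 − 2230 = $12M.

AzureWave pays $12M.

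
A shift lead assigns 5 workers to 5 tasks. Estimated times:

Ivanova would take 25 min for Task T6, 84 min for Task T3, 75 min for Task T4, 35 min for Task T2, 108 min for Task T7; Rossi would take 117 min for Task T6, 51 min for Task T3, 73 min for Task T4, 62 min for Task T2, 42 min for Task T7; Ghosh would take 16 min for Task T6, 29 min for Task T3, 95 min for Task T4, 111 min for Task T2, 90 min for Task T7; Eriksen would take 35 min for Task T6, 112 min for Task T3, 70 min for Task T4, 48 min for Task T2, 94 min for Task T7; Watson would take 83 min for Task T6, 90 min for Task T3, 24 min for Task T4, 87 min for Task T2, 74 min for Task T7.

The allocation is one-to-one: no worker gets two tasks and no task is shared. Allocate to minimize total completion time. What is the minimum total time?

Min total: 165 min

Optimal: Ivanova→Task T2 (35 min), Rossi→Task T7 (42 min), Ghosh→Task T3 (29 min), Eriksen→Task T6 (35 min), Watson→Task T4 (24 min) — total 35+42+29+35+24 = 165 min.
Column-greedy (each task in turn goes to its cheapest remaining worker) gives 220 min, worse by 55.
No other one-to-one assignment undercuts 165 min.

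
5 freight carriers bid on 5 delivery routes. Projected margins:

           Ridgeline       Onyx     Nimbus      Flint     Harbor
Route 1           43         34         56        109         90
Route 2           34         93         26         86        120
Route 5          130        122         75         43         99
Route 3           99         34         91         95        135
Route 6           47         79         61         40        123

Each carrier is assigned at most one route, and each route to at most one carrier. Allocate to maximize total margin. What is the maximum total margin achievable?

Optimal: Ridgeline→Route 5 ($130k), Onyx→Route 2 ($93k), Nimbus→Route 3 ($91k), Flint→Route 1 ($109k), Harbor→Route 6 ($123k) — total 130+93+91+109+123 = $546k.
Next-best assignment: Ridgeline→Route 5, Onyx→Route 6, Nimbus→Route 3, Flint→Route 1, Harbor→Route 2 = $529k.

Maximum total: $546k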